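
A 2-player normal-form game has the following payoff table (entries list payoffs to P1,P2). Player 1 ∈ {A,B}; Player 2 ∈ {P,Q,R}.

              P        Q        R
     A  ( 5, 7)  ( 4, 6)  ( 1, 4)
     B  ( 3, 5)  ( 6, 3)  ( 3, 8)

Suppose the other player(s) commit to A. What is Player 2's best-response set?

u_2(P vs A) = 7
u_2(Q vs A) = 6
u_2(R vs A) = 4
max payoff 7 at {P}

BR_2 = {P}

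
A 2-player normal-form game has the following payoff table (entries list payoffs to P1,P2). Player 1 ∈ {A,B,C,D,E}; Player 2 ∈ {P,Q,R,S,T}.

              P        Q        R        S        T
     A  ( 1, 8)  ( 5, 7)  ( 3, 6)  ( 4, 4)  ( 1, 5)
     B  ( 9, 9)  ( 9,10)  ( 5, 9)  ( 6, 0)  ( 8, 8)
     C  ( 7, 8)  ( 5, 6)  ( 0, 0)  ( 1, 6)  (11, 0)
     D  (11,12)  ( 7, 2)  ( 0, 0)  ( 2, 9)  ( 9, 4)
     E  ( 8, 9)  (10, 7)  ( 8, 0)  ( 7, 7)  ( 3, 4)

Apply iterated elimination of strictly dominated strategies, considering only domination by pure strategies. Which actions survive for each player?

IESDS → P1:{B,D,E} P2:{P,Q}

P1 drop A (B beats it: P:9>1 Q:9>5 R:5>3 S:6>4 T:8>1)
P2 drop R (Q beats it: B:10>9 C:6>0 D:2>0 E:7>0)
P2 drop S (P beats it: B:9>0 C:8>6 D:12>9 E:9>7)
P2 drop T (P beats it: B:9>8 C:8>0 D:12>4 E:9>4)
P1 drop C (B beats it: P:9>7 Q:9>5)
P1→{B,D,E} P2→{P,Q}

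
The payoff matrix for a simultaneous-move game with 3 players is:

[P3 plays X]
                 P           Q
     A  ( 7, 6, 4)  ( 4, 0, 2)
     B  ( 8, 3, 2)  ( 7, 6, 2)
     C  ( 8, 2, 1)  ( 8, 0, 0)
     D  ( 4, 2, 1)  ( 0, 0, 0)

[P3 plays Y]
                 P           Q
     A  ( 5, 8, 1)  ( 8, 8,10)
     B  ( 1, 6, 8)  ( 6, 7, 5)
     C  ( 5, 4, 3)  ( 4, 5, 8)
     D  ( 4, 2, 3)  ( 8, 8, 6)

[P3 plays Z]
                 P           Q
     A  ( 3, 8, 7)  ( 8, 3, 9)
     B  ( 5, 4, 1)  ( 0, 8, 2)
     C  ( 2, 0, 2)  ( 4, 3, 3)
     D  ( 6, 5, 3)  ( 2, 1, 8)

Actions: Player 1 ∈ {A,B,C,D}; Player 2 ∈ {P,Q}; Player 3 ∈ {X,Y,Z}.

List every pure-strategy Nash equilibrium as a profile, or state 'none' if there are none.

(A,P,X): not NE [P1→C gives 8>7; P3→Z gives 7>4]
(A,P,Y): not NE [P3→Z gives 7>1]
(A,P,Z): not NE [P1→D gives 6>3]
(A,Q,X): not NE [P1→C gives 8>4; P2→P gives 6>0; P3→Y gives 10>2]
(A,Q,Y): NE
(A,Q,Z): not NE [P2→P gives 8>3; P3→Y gives 10>9]
(B,P,X): not NE [P2→Q gives 6>3; P3→Y gives 8>2]
(B,P,Y): not NE [P1→C gives 5>1; P2→Q gives 7>6]
(B,P,Z): not NE [P1→D gives 6>5; P2→Q gives 8>4; P3→Y gives 8>1]
(B,Q,X): not NE [P1→C gives 8>7; P3→Y gives 5>2]
(B,Q,Y): not NE [P1→D gives 8>6]
(B,Q,Z): not NE [P1→A gives 8>0; P3→Y gives 5>2]
(C,P,X): not NE [P3→Y gives 3>1]
(C,P,Y): not NE [P2→Q gives 5>4]
(C,P,Z): not NE [P1→D gives 6>2; P2→Q gives 3>0; P3→Y gives 3>2]
(C,Q,X): not NE [P2→P gives 2>0; P3→Y gives 8>0]
(C,Q,Y): not NE [P1→D gives 8>4]
(C,Q,Z): not NE [P1→A gives 8>4; P3→Y gives 8>3]
(D,P,X): not NE [P1→C gives 8>4; P3→Z gives 3>1]
(D,P,Y): not NE [P1→C gives 5>4; P2→Q gives 8>2]
(D,P,Z): NE
(D,Q,X): not NE [P1→C gives 8>0; P2→P gives 2>0; P3→Z gives 8>0]
(D,Q,Y): not NE [P3→Z gives 8>6]
(D,Q,Z): not NE [P1→A gives 8>2; P2→P gives 5>1]

PSNE = {(A,Q,Y), (D,P,Z)}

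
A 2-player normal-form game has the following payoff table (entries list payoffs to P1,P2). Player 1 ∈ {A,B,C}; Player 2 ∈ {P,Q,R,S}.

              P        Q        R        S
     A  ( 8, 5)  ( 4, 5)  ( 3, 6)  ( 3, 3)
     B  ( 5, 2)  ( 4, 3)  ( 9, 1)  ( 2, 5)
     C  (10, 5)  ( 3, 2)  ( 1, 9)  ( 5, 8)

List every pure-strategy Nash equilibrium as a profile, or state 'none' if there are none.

(A,P): not NE [P1→C gives 10>8; P2→R gives 6>5]
(A,Q): not NE [P2→R gives 6>5]
(A,R): not NE [P1→B gives 9>3]
(A,S): not NE [P1→C gives 5>3; P2→R gives 6>3]
(B,P): not NE [P1→C gives 10>5; P2→S gives 5>2]
(B,Q): not NE [P2→S gives 5>3]
(B,R): not NE [P2→S gives 5>1]
(B,S): not NE [P1→C gives 5>2]
(C,P): not NE [P2→R gives 9>5]
(C,Q): not NE [P1→B gives 4>3; P2→R gives 9>2]
(C,R): not NE [P1→B gives 9>1]
(C,S): not NE [P2→R gives 9>8]

Equilibria: none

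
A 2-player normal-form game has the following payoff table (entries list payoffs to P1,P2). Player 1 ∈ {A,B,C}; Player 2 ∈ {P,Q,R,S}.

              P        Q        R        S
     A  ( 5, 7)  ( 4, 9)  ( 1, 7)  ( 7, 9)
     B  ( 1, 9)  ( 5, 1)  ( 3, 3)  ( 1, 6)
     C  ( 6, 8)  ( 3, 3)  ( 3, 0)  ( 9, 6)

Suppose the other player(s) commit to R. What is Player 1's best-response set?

P1 best: {B,C}

u_1(A vs R) = 1
u_1(B vs R) = 3
u_1(C vs R) = 3
max payoff 3 at {B,C}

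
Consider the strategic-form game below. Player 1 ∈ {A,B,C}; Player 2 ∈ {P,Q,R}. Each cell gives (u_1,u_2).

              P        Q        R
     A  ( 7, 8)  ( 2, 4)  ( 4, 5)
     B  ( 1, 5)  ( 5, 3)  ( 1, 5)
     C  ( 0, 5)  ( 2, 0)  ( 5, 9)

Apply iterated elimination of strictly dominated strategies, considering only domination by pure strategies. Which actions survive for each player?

P2 drop Q (P beats it: A:8>4 B:5>3 C:5>0)
P1 drop B (A beats it: P:7>1 R:4>1)
P1→{A,C} P2→{P,R}

Survivors P1:{A,C} P2:{P,R}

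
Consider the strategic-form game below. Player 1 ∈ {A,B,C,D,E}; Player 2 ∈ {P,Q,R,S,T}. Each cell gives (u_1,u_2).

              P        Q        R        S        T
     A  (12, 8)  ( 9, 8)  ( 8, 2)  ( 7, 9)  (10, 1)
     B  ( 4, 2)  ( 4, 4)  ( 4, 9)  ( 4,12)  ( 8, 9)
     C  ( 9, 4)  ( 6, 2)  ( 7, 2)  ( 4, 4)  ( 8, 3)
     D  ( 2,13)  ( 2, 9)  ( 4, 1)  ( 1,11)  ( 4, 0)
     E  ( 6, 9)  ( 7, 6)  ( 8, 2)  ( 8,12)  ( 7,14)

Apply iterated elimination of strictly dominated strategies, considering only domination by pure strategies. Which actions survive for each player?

P1 drop B (A beats it: P:12>4 Q:9>4 R:8>4 S:7>4 T:10>8)
P1 drop C (A beats it: P:12>9 Q:9>6 R:8>7 S:7>4 T:10>8)
P1 drop D (A beats it: P:12>2 Q:9>2 R:8>4 S:7>1 T:10>4)
P2 drop P (S beats it: A:9>8 E:12>9)
P2 drop Q (S beats it: A:9>8 E:12>6)
P2 drop R (S beats it: A:9>2 E:12>2)
P1→{A,E} P2→{S,T}

Survivors P1:{A,E} P2:{S,T}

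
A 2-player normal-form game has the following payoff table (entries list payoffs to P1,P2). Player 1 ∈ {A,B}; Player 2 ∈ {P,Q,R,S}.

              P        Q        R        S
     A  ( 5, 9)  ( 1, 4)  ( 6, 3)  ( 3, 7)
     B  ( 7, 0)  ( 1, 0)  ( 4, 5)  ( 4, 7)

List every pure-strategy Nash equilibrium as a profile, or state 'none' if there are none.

(A,P): not NE [P1→B gives 7>5]
(A,Q): not NE [P2→P gives 9>4]
(A,R): not NE [P2→P gives 9>3]
(A,S): not NE [P1→B gives 4>3; P2→P gives 9>7]
(B,P): not NE [P2→S gives 7>0]
(B,Q): not NE [P2→S gives 7>0]
(B,R): not NE [P1→A gives 6>4; P2→S gives 7>5]
(B,S): NE

Nash profiles: (B,S)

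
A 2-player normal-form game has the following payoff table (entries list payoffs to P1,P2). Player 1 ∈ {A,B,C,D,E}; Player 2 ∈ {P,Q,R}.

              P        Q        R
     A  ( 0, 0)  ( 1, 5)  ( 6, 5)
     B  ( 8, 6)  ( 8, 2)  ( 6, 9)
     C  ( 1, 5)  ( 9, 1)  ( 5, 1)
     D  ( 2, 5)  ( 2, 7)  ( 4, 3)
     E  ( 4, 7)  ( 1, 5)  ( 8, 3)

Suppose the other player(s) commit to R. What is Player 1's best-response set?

P1 best: {E}

u_1(A vs R) = 6
u_1(B vs R) = 6
u_1(C vs R) = 5
u_1(D vs R) = 4
u_1(E vs R) = 8
max payoff 8 at {E}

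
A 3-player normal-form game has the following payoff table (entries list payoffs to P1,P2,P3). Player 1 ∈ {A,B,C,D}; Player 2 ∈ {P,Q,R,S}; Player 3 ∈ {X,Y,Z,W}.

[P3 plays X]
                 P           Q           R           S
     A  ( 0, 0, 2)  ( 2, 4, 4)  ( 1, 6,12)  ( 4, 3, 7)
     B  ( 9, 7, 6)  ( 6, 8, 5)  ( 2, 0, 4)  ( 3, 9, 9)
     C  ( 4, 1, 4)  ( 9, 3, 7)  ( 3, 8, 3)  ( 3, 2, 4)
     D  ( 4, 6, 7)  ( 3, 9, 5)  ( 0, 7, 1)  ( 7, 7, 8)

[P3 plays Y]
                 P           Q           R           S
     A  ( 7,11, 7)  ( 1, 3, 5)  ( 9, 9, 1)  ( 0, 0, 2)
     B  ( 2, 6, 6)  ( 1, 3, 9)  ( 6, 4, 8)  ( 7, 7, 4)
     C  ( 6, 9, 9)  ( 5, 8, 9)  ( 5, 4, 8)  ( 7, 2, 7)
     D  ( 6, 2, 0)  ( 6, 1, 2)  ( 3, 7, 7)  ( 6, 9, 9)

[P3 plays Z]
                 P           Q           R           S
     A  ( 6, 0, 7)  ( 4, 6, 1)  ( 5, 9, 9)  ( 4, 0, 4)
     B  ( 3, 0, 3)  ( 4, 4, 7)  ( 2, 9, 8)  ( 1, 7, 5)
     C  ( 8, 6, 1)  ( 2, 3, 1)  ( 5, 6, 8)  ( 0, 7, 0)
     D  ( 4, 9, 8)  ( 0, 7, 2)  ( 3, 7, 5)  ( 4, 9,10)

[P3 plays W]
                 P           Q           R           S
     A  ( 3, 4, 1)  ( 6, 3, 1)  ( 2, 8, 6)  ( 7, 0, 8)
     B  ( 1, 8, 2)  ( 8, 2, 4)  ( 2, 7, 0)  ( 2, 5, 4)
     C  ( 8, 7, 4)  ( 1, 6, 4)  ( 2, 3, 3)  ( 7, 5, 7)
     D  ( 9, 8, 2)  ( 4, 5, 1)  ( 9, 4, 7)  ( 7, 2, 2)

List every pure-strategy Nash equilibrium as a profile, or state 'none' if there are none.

(A,P,X): not NE [P1→B gives 9>0; P2→R gives 6>0; P3→Z gives 7>2]
(A,P,Y): NE
(A,P,Z): not NE [P1→C gives 8>6; P2→R gives 9>0]
(A,P,W): not NE [P1→D gives 9>3; P2→R gives 8>4; P3→Z gives 7>1]
(A,Q,X): not NE [P1→C gives 9>2; P2→R gives 6>4; P3→Y gives 5>4]
(A,Q,Y): not NE [P1→D gives 6>1; P2→P gives 11>3]
(A,Q,Z): not NE [P2→R gives 9>6; P3→Y gives 5>1]
(A,Q,W): not NE [P1→B gives 8>6; P2→R gives 8>3; P3→Y gives 5>1]
(A,R,X): not NE [P1→C gives 3>1]
(A,R,Y): not NE [P2→P gives 11>9; P3→X gives 12>1]
(A,R,Z): not NE [P3→X gives 12>9]
(A,R,W): not NE [P1→D gives 9>2; P3→X gives 12>6]
(A,S,X): not NE [P1→D gives 7>4; P2→R gives 6>3; P3→W gives 8>7]
(A,S,Y): not NE [P1→C gives 7>0; P2→P gives 11>0; P3→W gives 8>2]
(A,S,Z): not NE [P2→R gives 9>0; P3→W gives 8>4]
(A,S,W): not NE [P2→R gives 8>0]
(B,P,X): not NE [P2→S gives 9>7]
(B,P,Y): not NE [P1→A gives 7>2; P2→S gives 7>6]
(B,P,Z): not NE [P1→C gives 8>3; P2→R gives 9>0; P3→Y gives 6>3]
(B,P,W): not NE [P1→D gives 9>1; P3→Y gives 6>2]
(B,Q,X): not NE [P1→C gives 9>6; P2→S gives 9>8; P3→Y gives 9>5]
(B,Q,Y): not NE [P1→D gives 6>1; P2→S gives 7>3]
(B,Q,Z): not NE [P2→R gives 9>4; P3→Y gives 9>7]
(B,Q,W): not NE [P2→P gives 8>2; P3→Y gives 9>4]
(B,R,X): not NE [P1→C gives 3>2; P2→S gives 9>0; P3→Z gives 8>4]
(B,R,Y): not NE [P1→A gives 9>6; P2→S gives 7>4]
(B,R,Z): not NE [P1→C gives 5>2]
(B,R,W): not NE [P1→D gives 9>2; P2→P gives 8>7; P3→Z gives 8>0]
(B,S,X): not NE [P1→D gives 7>3]
(B,S,Y): not NE [P3→X gives 9>4]
(B,S,Z): not NE [P1→D gives 4>1; P2→R gives 9>7; P3→X gives 9>5]
(B,S,W): not NE [P1→D gives 7>2; P2→P gives 8>5; P3→X gives 9>4]
(C,P,X): not NE [P1→B gives 9>4; P2→R gives 8>1; P3→Y gives 9>4]
(C,P,Y): not NE [P1→A gives 7>6]
(C,P,Z): not NE [P2→S gives 7>6; P3→Y gives 9>1]
(C,P,W): not NE [P1→D gives 9>8; P3→Y gives 9>4]
(C,Q,X): not NE [P2→R gives 8>3; P3→Y gives 9>7]
(C,Q,Y): not NE [P1→D gives 6>5; P2→P gives 9>8]
(C,Q,Z): not NE [P1→B gives 4>2; P2→S gives 7>3; P3→Y gives 9>1]
(C,Q,W): not NE [P1→B gives 8>1; P2→P gives 7>6; P3→Y gives 9>4]
(C,R,X): not NE [P3→Z gives 8>3]
(C,R,Y): not NE [P1→A gives 9>5; P2→P gives 9>4]
(C,R,Z): not NE [P2→S gives 7>6]
(C,R,W): not NE [P1→D gives 9>2; P2→P gives 7>3; P3→Z gives 8>3]
(C,S,X): not NE [P1→D gives 7>3; P2→R gives 8>2; P3→W gives 7>4]
(C,S,Y): not NE [P2→P gives 9>2]
(C,S,Z): not NE [P1→D gives 4>0; P3→W gives 7>0]
(C,S,W): not NE [P2→P gives 7>5]
(D,P,X): not NE [P1→B gives 9>4; P2→Q gives 9>6; P3→Z gives 8>7]
(D,P,Y): not NE [P1→A gives 7>6; P2→S gives 9>2; P3→Z gives 8>0]
(D,P,Z): not NE [P1→C gives 8>4]
(D,P,W): not NE [P3→Z gives 8>2]
(D,Q,X): not NE [P1→C gives 9>3]
(D,Q,Y): not NE [P2→S gives 9>1; P3→X gives 5>2]
(D,Q,Z): not NE [P1→B gives 4>0; P2→S gives 9>7; P3→X gives 5>2]
(D,Q,W): not NE [P1→B gives 8>4; P2→P gives 8>5; P3→X gives 5>1]
(D,R,X): not NE [P1→C gives 3>0; P2→Q gives 9>7; P3→W gives 7>1]
(D,R,Y): not NE [P1→A gives 9>3; P2→S gives 9>7]
(D,R,Z): not NE [P1→C gives 5>3; P2→S gives 9>7; P3→W gives 7>5]
(D,R,W): not NE [P2→P gives 8>4]
(D,S,X): not NE [P2→Q gives 9>7; P3→Z gives 10>8]
(D,S,Y): not NE [P1→C gives 7>6; P3→Z gives 10>9]
(D,S,Z): NE
(D,S,W): not NE [P2→P gives 8>2; P3→Z gives 10>2]

NE set: (A,P,Y), (D,S,Z)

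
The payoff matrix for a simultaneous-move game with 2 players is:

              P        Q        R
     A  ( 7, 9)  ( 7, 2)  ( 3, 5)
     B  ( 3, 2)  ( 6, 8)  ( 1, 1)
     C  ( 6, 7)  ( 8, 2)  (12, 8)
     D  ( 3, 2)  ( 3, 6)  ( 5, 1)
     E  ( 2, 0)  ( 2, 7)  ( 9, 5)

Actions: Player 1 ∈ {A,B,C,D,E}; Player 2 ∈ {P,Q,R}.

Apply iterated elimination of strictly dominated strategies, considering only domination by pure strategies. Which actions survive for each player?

P1 drop B (A beats it: P:7>3 Q:7>6 R:3>1)
P1 drop D (C beats it: P:6>3 Q:8>3 R:12>5)
P1 drop E (C beats it: P:6>2 Q:8>2 R:12>9)
P2 drop Q (P beats it: A:9>2 C:7>2)
P1→{A,C} P2→{P,R}

Remaining: P1:{A,C} P2:{P,R}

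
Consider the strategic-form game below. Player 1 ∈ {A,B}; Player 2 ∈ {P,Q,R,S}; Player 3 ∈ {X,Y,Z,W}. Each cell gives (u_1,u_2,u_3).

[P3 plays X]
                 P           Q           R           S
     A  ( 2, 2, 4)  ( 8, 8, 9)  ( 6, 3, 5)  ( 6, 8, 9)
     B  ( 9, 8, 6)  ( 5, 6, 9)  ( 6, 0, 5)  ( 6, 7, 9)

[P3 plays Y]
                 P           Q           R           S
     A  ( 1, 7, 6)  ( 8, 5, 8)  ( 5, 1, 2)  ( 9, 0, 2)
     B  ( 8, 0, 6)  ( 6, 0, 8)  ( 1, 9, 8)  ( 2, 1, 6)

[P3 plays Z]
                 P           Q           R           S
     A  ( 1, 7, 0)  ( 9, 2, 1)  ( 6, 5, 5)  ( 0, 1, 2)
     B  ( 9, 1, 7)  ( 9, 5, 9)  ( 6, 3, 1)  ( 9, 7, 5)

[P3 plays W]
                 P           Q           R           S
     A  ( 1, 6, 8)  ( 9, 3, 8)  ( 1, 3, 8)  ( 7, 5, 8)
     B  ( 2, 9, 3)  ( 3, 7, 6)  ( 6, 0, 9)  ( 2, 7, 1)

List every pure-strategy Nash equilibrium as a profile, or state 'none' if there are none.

(A,P,X): not NE [P1→B gives 9>2; P2→S gives 8>2; P3→W gives 8>4]
(A,P,Y): not NE [P1→B gives 8>1; P3→W gives 8>6]
(A,P,Z): not NE [P1→B gives 9>1; P3→W gives 8>0]
(A,P,W): not NE [P1→B gives 2>1]
(A,Q,X): NE
(A,Q,Y): not NE [P2→P gives 7>5; P3→X gives 9>8]
(A,Q,Z): not NE [P2→P gives 7>2; P3→X gives 9>1]
(A,Q,W): not NE [P2→P gives 6>3; P3→X gives 9>8]
(A,R,X): not NE [P2→S gives 8>3; P3→W gives 8>5]
(A,R,Y): not NE [P2→P gives 7>1; P3→W gives 8>2]
(A,R,Z): not NE [P2→P gives 7>5; P3→W gives 8>5]
(A,R,W): not NE [P1→B gives 6>1; P2→P gives 6>3]
(A,S,X): NE
(A,S,Y): not NE [P2→P gives 7>0; P3→X gives 9>2]
(A,S,Z): not NE [P1→B gives 9>0; P2→P gives 7>1; P3→X gives 9>2]
(A,S,W): not NE [P2→P gives 6>5; P3→X gives 9>8]
(B,P,X): not NE [P3→Z gives 7>6]
(B,P,Y): not NE [P2→R gives 9>0; P3→Z gives 7>6]
(B,P,Z): not NE [P2→S gives 7>1]
(B,P,W): not NE [P3→Z gives 7>3]
(B,Q,X): not NE [P1→A gives 8>5; P2→P gives 8>6]
(B,Q,Y): not NE [P1→A gives 8>6; P2→R gives 9>0; P3→Z gives 9>8]
(B,Q,Z): not NE [P2→S gives 7>5]
(B,Q,W): not NE [P1→A gives 9>3; P2→P gives 9>7; P3→Z gives 9>6]
(B,R,X): not NE [P2→P gives 8>0; P3→W gives 9>5]
(B,R,Y): not NE [P1→A gives 5>1; P3→W gives 9>8]
(B,R,Z): not NE [P2→S gives 7>3; P3→W gives 9>1]
(B,R,W): not NE [P2→P gives 9>0]
(B,S,X): not NE [P2→P gives 8>7]
(B,S,Y): not NE [P1→A gives 9>2; P2→R gives 9>1; P3→X gives 9>6]
(B,S,Z): not NE [P3→X gives 9>5]
(B,S,W): not NE [P1→A gives 7>2; P2→P gives 9>7; P3→X gives 9>1]

NE set: (A,Q,X), (A,S,X)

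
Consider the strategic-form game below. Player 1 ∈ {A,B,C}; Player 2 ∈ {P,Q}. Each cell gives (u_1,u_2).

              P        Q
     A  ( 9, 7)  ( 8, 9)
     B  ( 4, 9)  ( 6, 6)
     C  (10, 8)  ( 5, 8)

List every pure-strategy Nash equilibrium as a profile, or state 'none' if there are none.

(A,P): not NE [P1→C gives 10>9; P2→Q gives 9>7]
(A,Q): NE
(B,P): not NE [P1→C gives 10>4]
(B,Q): not NE [P1→A gives 8>6; P2→P gives 9>6]
(C,P): NE
(C,Q): not NE [P1→A gives 8>5]

NE set: (A,Q), (C,P)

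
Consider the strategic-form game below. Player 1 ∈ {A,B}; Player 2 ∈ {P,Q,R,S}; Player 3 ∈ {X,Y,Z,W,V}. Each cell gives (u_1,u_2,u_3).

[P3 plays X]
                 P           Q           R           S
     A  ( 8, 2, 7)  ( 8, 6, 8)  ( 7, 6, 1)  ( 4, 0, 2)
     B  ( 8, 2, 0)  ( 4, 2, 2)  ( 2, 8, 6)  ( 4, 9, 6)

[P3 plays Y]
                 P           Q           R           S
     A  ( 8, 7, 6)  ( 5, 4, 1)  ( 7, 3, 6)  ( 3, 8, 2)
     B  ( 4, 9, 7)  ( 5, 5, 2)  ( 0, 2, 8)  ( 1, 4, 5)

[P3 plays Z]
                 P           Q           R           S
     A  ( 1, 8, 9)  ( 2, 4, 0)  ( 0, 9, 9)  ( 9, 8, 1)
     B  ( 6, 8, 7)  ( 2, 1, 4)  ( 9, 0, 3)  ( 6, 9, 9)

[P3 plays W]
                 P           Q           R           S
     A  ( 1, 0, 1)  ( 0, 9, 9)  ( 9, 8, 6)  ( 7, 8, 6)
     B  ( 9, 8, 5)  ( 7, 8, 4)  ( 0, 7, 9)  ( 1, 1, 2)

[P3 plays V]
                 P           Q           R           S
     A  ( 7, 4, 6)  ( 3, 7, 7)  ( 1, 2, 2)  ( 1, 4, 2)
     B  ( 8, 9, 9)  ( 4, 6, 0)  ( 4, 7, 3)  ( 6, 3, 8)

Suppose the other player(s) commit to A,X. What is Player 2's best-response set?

argmax u_2 = {Q,R}

u_2(P vs A,X) = 2
u_2(Q vs A,X) = 6
u_2(R vs A,X) = 6
u_2(S vs A,X) = 0
max payoff 6 at {Q,R}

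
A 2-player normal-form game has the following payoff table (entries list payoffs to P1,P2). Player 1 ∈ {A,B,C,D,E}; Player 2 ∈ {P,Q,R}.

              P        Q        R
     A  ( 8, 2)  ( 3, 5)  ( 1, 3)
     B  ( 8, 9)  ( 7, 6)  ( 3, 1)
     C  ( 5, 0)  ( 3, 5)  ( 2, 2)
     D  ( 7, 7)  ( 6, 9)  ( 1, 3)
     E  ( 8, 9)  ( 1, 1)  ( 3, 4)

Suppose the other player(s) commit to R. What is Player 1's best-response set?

argmax u_1 = {B,E}

u_1(A vs R) = 1
u_1(B vs R) = 3
u_1(C vs R) = 2
u_1(D vs R) = 1
u_1(E vs R) = 3
max payoff 3 at {B,E}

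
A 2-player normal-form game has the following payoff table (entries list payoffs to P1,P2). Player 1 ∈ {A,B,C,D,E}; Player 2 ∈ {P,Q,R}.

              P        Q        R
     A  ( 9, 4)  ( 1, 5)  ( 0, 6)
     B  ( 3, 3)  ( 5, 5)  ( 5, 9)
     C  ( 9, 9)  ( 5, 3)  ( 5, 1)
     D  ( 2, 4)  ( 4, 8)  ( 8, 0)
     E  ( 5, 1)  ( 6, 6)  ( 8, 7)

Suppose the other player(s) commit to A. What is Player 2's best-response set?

u_2(P vs A) = 4
u_2(Q vs A) = 5
u_2(R vs A) = 6
max payoff 6 at {R}

argmax u_2 = {R}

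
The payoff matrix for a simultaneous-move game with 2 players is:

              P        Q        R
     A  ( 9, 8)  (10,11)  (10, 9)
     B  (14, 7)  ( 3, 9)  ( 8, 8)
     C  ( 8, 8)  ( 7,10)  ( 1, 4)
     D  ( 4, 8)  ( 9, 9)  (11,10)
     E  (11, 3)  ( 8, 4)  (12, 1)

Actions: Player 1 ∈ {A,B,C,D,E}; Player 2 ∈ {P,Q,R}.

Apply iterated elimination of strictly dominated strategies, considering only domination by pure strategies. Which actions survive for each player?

Survivors P1:{A,D,E} P2:{Q,R}

P1 drop C (A beats it: P:9>8 Q:10>7 R:10>1)
P2 drop P (Q beats it: A:11>8 B:9>7 D:9>8 E:4>3)
P1 drop B (A beats it: Q:10>3 R:10>8)
P1→{A,D,E} P2→{Q,R}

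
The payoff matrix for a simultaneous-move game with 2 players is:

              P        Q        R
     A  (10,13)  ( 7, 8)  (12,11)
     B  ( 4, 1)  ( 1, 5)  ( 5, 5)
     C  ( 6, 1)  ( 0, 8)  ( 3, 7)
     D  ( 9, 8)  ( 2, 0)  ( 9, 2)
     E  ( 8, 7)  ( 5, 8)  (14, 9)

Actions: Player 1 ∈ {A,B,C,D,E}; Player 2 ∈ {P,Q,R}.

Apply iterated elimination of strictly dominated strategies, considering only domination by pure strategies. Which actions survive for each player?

IESDS → P1:{A,E} P2:{P,R}

P1 drop B (A beats it: P:10>4 Q:7>1 R:12>5)
P1 drop C (A beats it: P:10>6 Q:7>0 R:12>3)
P1 drop D (A beats it: P:10>9 Q:7>2 R:12>9)
P2 drop Q (R beats it: A:11>8 E:9>8)
P1→{A,E} P2→{P,R}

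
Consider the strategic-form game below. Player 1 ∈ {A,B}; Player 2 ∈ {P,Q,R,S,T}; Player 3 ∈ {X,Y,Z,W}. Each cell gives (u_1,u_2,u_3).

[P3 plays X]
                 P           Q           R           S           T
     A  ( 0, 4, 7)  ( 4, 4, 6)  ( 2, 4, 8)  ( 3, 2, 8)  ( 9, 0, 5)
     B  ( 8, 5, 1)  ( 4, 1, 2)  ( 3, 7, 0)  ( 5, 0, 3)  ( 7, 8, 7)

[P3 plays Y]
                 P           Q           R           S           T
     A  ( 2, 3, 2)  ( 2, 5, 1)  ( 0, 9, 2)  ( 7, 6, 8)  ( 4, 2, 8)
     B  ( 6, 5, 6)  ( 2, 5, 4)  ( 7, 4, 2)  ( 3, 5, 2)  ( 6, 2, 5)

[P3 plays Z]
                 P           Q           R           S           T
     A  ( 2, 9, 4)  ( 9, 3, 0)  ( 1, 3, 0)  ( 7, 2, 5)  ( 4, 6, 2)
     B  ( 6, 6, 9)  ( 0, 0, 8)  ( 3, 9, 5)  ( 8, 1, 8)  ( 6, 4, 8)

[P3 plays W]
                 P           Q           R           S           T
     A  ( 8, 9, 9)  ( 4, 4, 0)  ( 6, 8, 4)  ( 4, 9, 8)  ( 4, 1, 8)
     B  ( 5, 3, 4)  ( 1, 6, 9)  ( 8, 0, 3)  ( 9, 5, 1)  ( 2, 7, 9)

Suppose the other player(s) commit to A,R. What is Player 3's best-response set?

u_3(X vs A,R) = 8
u_3(Y vs A,R) = 2
u_3(Z vs A,R) = 0
u_3(W vs A,R) = 4
max payoff 8 at {X}

BR_3 = {X}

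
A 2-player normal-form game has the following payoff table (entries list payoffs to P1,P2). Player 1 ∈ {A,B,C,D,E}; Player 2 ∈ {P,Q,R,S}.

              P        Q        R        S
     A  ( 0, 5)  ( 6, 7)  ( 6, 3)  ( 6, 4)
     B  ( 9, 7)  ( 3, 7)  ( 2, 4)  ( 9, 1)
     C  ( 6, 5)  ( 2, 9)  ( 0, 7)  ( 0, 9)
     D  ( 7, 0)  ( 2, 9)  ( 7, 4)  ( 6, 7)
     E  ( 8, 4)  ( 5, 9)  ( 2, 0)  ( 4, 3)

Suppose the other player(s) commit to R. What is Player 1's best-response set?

u_1(A vs R) = 6
u_1(B vs R) = 2
u_1(C vs R) = 0
u_1(D vs R) = 7
u_1(E vs R) = 2
max payoff 7 at {D}

BR_1 = {D}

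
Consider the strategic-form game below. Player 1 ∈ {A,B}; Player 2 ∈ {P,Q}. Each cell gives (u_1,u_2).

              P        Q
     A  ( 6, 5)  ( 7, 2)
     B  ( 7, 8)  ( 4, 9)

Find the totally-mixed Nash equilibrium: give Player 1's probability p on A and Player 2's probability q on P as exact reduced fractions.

P1 mixes 1/4 on A; P2 mixes 3/4 on P

P1 indiff ⇒ q·6+(1-q)·7 = q·7+(1-q)·4 ⇒ q(-1) = (1-q)(-3) ⇒ q = 3/4
P2 indiff ⇒ p·5+(1-p)·8 = p·2+(1-p)·9 ⇒ p(3) = (1-p)(1) ⇒ p = 1/4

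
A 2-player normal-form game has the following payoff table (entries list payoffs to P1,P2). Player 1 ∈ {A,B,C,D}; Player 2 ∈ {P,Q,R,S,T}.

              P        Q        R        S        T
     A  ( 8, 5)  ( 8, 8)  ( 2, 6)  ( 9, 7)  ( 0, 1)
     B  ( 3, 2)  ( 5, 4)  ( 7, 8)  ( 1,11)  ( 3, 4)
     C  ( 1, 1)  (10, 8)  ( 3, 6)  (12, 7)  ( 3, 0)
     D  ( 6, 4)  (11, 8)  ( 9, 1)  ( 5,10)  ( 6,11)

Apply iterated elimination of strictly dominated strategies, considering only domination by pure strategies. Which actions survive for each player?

Remaining: P1:{C,D} P2:{Q,S,T}

P1 drop B (D beats it: P:6>3 Q:11>5 R:9>7 S:5>1 T:6>3)
P2 drop P (Q beats it: A:8>5 C:8>1 D:8>4)
P1 drop A (C beats it: Q:10>8 R:3>2 S:12>9 T:3>0)
P2 drop R (Q beats it: C:8>6 D:8>1)
P1→{C,D} P2→{Q,S,T}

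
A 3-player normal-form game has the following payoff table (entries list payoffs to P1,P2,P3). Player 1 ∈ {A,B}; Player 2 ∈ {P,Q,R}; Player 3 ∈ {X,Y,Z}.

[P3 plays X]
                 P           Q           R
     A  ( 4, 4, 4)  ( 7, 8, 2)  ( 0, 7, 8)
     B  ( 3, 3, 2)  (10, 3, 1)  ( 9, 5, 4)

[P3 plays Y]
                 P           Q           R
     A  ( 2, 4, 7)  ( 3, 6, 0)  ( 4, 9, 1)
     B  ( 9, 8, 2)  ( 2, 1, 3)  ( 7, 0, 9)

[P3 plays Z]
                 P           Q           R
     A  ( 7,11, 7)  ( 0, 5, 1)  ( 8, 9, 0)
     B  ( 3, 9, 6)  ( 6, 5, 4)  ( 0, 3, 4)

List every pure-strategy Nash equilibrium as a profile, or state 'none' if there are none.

(A,P,X): not NE [P2→Q gives 8>4; P3→Z gives 7>4]
(A,P,Y): not NE [P1→B gives 9>2; P2→R gives 9>4]
(A,P,Z): NE
(A,Q,X): not NE [P1→B gives 10>7]
(A,Q,Y): not NE [P2→R gives 9>6; P3→X gives 2>0]
(A,Q,Z): not NE [P1→B gives 6>0; P2→P gives 11>5; P3→X gives 2>1]
(A,R,X): not NE [P1→B gives 9>0; P2→Q gives 8>7]
(A,R,Y): not NE [P1→B gives 7>4; P3→X gives 8>1]
(A,R,Z): not NE [P2→P gives 11>9; P3→X gives 8>0]
(B,P,X): not NE [P1→A gives 4>3; P2→R gives 5>3; P3→Z gives 6>2]
(B,P,Y): not NE [P3→Z gives 6>2]
(B,P,Z): not NE [P1→A gives 7>3]
(B,Q,X): not NE [P2→R gives 5>3; P3→Z gives 4>1]
(B,Q,Y): not NE [P1→A gives 3>2; P2→P gives 8>1; P3→Z gives 4>3]
(B,Q,Z): not NE [P2→P gives 9>5]
(B,R,X): not NE [P3→Y gives 9>4]
(B,R,Y): not NE [P2→P gives 8>0]
(B,R,Z): not NE [P1→A gives 8>0; P2→P gives 9>3; P3→Y gives 9>4]

Nash profiles: (A,P,Z)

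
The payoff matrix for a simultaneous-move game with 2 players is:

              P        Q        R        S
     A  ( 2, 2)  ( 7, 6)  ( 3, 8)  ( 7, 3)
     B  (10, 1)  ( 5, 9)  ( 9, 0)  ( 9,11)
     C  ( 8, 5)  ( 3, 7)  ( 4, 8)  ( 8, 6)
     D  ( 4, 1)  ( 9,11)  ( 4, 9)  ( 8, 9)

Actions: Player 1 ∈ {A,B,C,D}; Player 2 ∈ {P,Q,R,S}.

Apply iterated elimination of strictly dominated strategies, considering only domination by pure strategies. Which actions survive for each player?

Remaining: P1:{B,D} P2:{Q,S}

P1 drop A (D beats it: P:4>2 Q:9>7 R:4>3 S:8>7)
P1 drop C (B beats it: P:10>8 Q:5>3 R:9>4 S:9>8)
P2 drop P (Q beats it: B:9>1 D:11>1)
P2 drop R (Q beats it: B:9>0 D:11>9)
P1→{B,D} P2→{Q,S}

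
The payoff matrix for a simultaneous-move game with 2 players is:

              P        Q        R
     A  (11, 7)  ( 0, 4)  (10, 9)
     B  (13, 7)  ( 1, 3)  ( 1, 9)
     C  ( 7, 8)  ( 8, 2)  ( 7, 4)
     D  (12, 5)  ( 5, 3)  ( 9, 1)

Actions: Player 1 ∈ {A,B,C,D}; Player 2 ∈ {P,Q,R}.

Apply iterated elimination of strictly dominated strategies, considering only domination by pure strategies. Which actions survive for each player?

P2 drop Q (P beats it: A:7>4 B:7>3 C:8>2 D:5>3)
P1 drop C (A beats it: P:11>7 R:10>7)
P1→{A,B,D} P2→{P,R}

Remaining: P1:{A,B,D} P2:{P,R}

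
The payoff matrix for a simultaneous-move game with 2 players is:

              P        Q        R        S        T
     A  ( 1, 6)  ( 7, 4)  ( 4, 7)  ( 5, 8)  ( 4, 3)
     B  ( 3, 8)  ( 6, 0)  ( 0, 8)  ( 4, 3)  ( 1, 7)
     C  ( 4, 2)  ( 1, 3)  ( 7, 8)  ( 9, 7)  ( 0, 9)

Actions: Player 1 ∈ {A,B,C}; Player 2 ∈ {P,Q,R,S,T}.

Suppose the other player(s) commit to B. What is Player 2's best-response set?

u_2(P vs B) = 8
u_2(Q vs B) = 0
u_2(R vs B) = 8
u_2(S vs B) = 3
u_2(T vs B) = 7
max payoff 8 at {P,R}

P2 best: {P,R}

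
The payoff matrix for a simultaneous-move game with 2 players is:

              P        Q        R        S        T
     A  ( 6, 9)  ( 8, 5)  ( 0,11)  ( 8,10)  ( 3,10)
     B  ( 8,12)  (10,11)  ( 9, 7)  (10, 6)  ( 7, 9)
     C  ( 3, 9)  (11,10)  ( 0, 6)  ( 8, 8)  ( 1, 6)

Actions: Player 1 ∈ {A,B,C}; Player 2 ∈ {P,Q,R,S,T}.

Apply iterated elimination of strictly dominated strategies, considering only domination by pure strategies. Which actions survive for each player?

Survivors P1:{B,C} P2:{P,Q}

P1 drop A (B beats it: P:8>6 Q:10>8 R:9>0 S:10>8 T:7>3)
P2 drop R (P beats it: B:12>7 C:9>6)
P2 drop S (P beats it: B:12>6 C:9>8)
P2 drop T (P beats it: B:12>9 C:9>6)
P1→{B,C} P2→{P,Q}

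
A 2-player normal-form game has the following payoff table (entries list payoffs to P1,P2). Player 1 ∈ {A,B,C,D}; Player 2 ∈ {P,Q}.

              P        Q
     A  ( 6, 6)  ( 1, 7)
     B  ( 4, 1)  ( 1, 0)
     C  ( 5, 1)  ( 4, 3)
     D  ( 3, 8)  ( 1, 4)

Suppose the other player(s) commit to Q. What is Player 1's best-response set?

u_1(A vs Q) = 1
u_1(B vs Q) = 1
u_1(C vs Q) = 4
u_1(D vs Q) = 1
max payoff 4 at {C}

P1 best: {C}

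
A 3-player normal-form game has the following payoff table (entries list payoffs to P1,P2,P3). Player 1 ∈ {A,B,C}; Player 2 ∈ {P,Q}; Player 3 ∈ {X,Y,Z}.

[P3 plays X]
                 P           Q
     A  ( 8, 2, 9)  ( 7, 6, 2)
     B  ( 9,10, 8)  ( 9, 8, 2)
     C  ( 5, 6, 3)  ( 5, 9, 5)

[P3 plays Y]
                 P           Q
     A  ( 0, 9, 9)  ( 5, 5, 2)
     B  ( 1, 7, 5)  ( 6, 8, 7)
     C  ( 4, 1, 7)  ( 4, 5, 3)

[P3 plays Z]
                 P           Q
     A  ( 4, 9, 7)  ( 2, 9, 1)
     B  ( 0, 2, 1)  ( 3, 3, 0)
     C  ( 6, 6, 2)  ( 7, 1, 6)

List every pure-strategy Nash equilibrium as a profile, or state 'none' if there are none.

Nash profiles: (B,P,X), (B,Q,Y)

(A,P,X): not NE [P1→B gives 9>8; P2→Q gives 6>2]
(A,P,Y): not NE [P1→C gives 4>0]
(A,P,Z): not NE [P1→C gives 6>4; P3→Y gives 9>7]
(A,Q,X): not NE [P1→B gives 9>7]
(A,Q,Y): not NE [P1→B gives 6>5; P2→P gives 9>5]
(A,Q,Z): not NE [P1→C gives 7>2; P3→Y gives 2>1]
(B,P,X): NE
(B,P,Y): not NE [P1→C gives 4>1; P2→Q gives 8>7; P3→X gives 8>5]
(B,P,Z): not NE [P1→C gives 6>0; P2→Q gives 3>2; P3→X gives 8>1]
(B,Q,X): not NE [P2→P gives 10>8; P3→Y gives 7>2]
(B,Q,Y): NE
(B,Q,Z): not NE [P1→C gives 7>3; P3→Y gives 7>0]
(C,P,X): not NE [P1→B gives 9>5; P2→Q gives 9>6; P3→Y gives 7>3]
(C,P,Y): not NE [P2→Q gives 5>1]
(C,P,Z): not NE [P3→Y gives 7>2]
(C,Q,X): not NE [P1→B gives 9>5; P3→Z gives 6>5]
(C,Q,Y): not NE [P1→B gives 6>4; P3→Z gives 6>3]
(C,Q,Z): not NE [P2→P gives 6>1]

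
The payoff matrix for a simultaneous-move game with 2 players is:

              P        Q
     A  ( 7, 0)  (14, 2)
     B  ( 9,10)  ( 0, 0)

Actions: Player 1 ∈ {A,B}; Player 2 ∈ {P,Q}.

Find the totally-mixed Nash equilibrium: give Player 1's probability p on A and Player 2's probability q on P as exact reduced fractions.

P1 indiff ⇒ q·7+(1-q)·14 = q·9+(1-q)·0 ⇒ q(-2) = (1-q)(-14) ⇒ q = 7/8
P2 indiff ⇒ p·0+(1-p)·10 = p·2+(1-p)·0 ⇒ p(-2) = (1-p)(-10) ⇒ p = 5/6

P1 mixes 5/6 on A; P2 mixes 7/8 on P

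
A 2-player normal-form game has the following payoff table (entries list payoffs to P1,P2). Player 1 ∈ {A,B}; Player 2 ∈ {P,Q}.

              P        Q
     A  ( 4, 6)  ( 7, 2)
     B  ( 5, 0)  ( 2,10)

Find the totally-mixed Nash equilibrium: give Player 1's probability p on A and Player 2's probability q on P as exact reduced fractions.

P1 indiff ⇒ q·4+(1-q)·7 = q·5+(1-q)·2 ⇒ q(-1) = (1-q)(-5) ⇒ q = 5/6
P2 indiff ⇒ p·6+(1-p)·0 = p·2+(1-p)·10 ⇒ p(4) = (1-p)(10) ⇒ p = 5/7

P1 mixes 5/7 on A; P2 mixes 5/6 on P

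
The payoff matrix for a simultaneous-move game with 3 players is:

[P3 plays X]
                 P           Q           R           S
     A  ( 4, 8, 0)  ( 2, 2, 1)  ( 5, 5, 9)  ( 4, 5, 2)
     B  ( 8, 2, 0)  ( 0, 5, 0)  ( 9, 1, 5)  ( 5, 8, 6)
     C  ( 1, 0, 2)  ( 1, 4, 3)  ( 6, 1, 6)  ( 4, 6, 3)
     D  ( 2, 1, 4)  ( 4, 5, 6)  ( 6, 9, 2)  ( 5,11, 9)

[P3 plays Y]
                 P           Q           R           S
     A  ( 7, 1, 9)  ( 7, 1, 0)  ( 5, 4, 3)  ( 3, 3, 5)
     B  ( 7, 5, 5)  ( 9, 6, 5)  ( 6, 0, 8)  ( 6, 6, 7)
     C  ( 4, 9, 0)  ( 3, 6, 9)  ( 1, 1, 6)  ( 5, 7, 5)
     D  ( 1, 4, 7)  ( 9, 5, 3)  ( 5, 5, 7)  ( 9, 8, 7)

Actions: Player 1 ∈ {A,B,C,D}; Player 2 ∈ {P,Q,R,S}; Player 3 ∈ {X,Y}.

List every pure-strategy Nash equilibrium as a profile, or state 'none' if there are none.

PSNE = {(B,Q,Y), (D,S,X)}

(A,P,X): not NE [P1→B gives 8>4; P3→Y gives 9>0]
(A,P,Y): not NE [P2→R gives 4>1]
(A,Q,X): not NE [P1→D gives 4>2; P2→P gives 8>2]
(A,Q,Y): not NE [P1→D gives 9>7; P2→R gives 4>1; P3→X gives 1>0]
(A,R,X): not NE [P1→B gives 9>5; P2→P gives 8>5]
(A,R,Y): not NE [P1→B gives 6>5; P3→X gives 9>3]
(A,S,X): not NE [P1→D gives 5>4; P2→P gives 8>5; P3→Y gives 5>2]
(A,S,Y): not NE [P1→D gives 9>3; P2→R gives 4>3]
(B,P,X): not NE [P2→S gives 8>2; P3→Y gives 5>0]
(B,P,Y): not NE [P2→S gives 6>5]
(B,Q,X): not NE [P1→D gives 4>0; P2→S gives 8>5; P3→Y gives 5>0]
(B,Q,Y): NE
(B,R,X): not NE [P2→S gives 8>1; P3→Y gives 8>5]
(B,R,Y): not NE [P2→S gives 6>0]
(B,S,X): not NE [P3→Y gives 7>6]
(B,S,Y): not NE [P1→D gives 9>6]
(C,P,X): not NE [P1→B gives 8>1; P2→S gives 6>0]
(C,P,Y): not NE [P1→B gives 7>4; P3→X gives 2>0]
(C,Q,X): not NE [P1→D gives 4>1; P2→S gives 6>4; P3→Y gives 9>3]
(C,Q,Y): not NE [P1→D gives 9>3; P2→P gives 9>6]
(C,R,X): not NE [P1→B gives 9>6; P2→S gives 6>1]
(C,R,Y): not NE [P1→B gives 6>1; P2→P gives 9>1]
(C,S,X): not NE [P1→D gives 5>4; P3→Y gives 5>3]
(C,S,Y): not NE [P1→D gives 9>5; P2→P gives 9>7]
(D,P,X): not NE [P1→B gives 8>2; P2→S gives 11>1; P3→Y gives 7>4]
(D,P,Y): not NE [P1→B gives 7>1; P2→S gives 8>4]
(D,Q,X): not NE [P2→S gives 11>5]
(D,Q,Y): not NE [P2→S gives 8>5; P3→X gives 6>3]
(D,R,X): not NE [P1→B gives 9>6; P2→S gives 11>9; P3→Y gives 7>2]
(D,R,Y): not NE [P1→B gives 6>5; P2→S gives 8>5]
(D,S,X): NE
(D,S,Y): not NE [P3→X gives 9>7]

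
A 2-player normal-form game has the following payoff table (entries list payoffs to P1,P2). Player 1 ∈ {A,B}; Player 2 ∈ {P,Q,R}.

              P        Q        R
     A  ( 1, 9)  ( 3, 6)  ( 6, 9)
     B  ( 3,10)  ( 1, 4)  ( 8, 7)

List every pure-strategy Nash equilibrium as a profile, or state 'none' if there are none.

(A,P): not NE [P1→B gives 3>1]
(A,Q): not NE [P2→R gives 9>6]
(A,R): not NE [P1→B gives 8>6]
(B,P): NE
(B,Q): not NE [P1→A gives 3>1; P2→P gives 10>4]
(B,R): not NE [P2→P gives 10>7]

NE set: (B,P)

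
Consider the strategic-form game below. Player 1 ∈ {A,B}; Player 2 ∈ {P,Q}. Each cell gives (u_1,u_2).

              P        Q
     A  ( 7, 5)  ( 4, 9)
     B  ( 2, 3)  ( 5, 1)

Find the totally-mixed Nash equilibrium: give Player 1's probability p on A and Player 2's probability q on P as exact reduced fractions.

(p,q) = (1/3, 1/6)

P1 indiff ⇒ q·7+(1-q)·4 = q·2+(1-q)·5 ⇒ q(5) = (1-q)(1) ⇒ q = 1/6
P2 indiff ⇒ p·5+(1-p)·3 = p·9+(1-p)·1 ⇒ p(-4) = (1-p)(-2) ⇒ p = 1/3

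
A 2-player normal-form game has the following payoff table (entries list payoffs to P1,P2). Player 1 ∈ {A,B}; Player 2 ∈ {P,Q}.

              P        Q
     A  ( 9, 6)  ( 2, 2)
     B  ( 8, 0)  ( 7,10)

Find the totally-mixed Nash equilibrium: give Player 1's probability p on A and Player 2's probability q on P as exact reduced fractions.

(p,q) = (5/7, 5/6)

P1 indiff ⇒ q·9+(1-q)·2 = q·8+(1-q)·7 ⇒ q(1) = (1-q)(5) ⇒ q = 5/6
P2 indiff ⇒ p·6+(1-p)·0 = p·2+(1-p)·10 ⇒ p(4) = (1-p)(10) ⇒ p = 5/7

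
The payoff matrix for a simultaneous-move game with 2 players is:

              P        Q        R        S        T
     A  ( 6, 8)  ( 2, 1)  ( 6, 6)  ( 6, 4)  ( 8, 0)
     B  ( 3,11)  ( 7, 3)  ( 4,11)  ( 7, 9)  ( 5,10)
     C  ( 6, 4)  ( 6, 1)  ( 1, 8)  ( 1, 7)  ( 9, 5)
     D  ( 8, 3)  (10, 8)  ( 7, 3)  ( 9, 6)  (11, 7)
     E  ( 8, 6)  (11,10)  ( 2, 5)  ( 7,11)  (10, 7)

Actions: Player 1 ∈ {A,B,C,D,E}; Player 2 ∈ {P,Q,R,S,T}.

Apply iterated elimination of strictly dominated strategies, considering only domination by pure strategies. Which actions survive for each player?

P1 drop A (D beats it: P:8>6 Q:10>2 R:7>6 S:9>6 T:11>8)
P1 drop B (D beats it: P:8>3 Q:10>7 R:7>4 S:9>7 T:11>5)
P1 drop C (D beats it: P:8>6 Q:10>6 R:7>1 S:9>1 T:11>9)
P2 drop P (Q beats it: D:8>3 E:10>6)
P2 drop R (Q beats it: D:8>3 E:10>5)
P2 drop T (Q beats it: D:8>7 E:10>7)
P1→{D,E} P2→{Q,S}

Survivors P1:{D,E} P2:{Q,S}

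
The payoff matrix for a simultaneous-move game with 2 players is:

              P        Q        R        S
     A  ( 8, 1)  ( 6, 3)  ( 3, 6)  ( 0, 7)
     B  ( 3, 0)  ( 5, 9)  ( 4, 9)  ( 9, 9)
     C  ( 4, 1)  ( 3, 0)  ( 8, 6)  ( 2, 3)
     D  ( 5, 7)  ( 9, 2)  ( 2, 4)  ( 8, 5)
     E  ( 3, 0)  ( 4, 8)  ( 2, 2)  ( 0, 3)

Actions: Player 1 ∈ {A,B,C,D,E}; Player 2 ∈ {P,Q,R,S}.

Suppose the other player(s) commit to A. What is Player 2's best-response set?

u_2(P vs A) = 1
u_2(Q vs A) = 3
u_2(R vs A) = 6
u_2(S vs A) = 7
max payoff 7 at {S}

BR_2 = {S}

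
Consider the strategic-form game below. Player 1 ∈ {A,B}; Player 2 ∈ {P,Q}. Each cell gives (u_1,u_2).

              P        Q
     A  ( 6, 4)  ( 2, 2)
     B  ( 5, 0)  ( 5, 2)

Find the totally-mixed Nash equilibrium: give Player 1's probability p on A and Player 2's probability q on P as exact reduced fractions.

P1 indiff ⇒ q·6+(1-q)·2 = q·5+(1-q)·5 ⇒ q(1) = (1-q)(3) ⇒ q = 3/4
P2 indiff ⇒ p·4+(1-p)·0 = p·2+(1-p)·2 ⇒ p(2) = (1-p)(2) ⇒ p = 1/2

P1 mixes 1/2 on A; P2 mixes 3/4 on P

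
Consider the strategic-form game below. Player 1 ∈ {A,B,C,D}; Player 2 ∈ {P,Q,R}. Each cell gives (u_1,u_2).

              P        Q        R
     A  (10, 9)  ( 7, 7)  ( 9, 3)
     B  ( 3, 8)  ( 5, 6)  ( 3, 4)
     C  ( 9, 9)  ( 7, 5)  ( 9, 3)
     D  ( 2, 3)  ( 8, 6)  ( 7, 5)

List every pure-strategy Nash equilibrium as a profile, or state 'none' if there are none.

NE set: (A,P), (D,Q)

(A,P): NE
(A,Q): not NE [P1→D gives 8>7; P2→P gives 9>7]
(A,R): not NE [P2→P gives 9>3]
(B,P): not NE [P1→A gives 10>3]
(B,Q): not NE [P1→D gives 8>5; P2→P gives 8>6]
(B,R): not NE [P1→C gives 9>3; P2→P gives 8>4]
(C,P): not NE [P1→A gives 10>9]
(C,Q): not NE [P1→D gives 8>7; P2→P gives 9>5]
(C,R): not NE [P2→P gives 9>3]
(D,P): not NE [P1→A gives 10>2; P2→Q gives 6>3]
(D,Q): NE
(D,R): not NE [P1→C gives 9>7; P2→Q gives 6>5]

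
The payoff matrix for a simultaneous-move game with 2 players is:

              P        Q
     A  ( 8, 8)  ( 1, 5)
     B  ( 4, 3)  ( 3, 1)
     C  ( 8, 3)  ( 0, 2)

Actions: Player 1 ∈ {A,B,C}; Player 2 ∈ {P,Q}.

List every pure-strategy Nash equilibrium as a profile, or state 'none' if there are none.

(A,P): NE
(A,Q): not NE [P1→B gives 3>1; P2→P gives 8>5]
(B,P): not NE [P1→C gives 8>4]
(B,Q): not NE [P2→P gives 3>1]
(C,P): NE
(C,Q): not NE [P1→B gives 3>0; P2→P gives 3>2]

PSNE = {(A,P), (C,P)}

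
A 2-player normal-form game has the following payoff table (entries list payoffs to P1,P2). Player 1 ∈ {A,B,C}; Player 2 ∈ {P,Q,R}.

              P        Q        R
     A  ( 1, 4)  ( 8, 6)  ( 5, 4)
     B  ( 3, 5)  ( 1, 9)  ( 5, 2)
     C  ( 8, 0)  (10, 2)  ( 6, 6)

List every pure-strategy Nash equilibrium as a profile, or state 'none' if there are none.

(A,P): not NE [P1→C gives 8>1; P2→Q gives 6>4]
(A,Q): not NE [P1→C gives 10>8]
(A,R): not NE [P1→C gives 6>5; P2→Q gives 6>4]
(B,P): not NE [P1→C gives 8>3; P2→Q gives 9>5]
(B,Q): not NE [P1→C gives 10>1]
(B,R): not NE [P1→C gives 6>5; P2→Q gives 9>2]
(C,P): not NE [P2→R gives 6>0]
(C,Q): not NE [P2→R gives 6>2]
(C,R): NE

NE set: (C,R)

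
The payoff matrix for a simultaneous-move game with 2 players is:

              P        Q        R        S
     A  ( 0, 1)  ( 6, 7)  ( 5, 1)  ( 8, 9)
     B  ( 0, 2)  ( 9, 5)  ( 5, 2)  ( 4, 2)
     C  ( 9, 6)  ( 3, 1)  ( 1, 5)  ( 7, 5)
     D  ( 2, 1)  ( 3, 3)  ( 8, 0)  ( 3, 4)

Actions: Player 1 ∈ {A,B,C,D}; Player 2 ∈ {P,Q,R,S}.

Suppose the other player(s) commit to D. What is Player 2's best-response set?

u_2(P vs D) = 1
u_2(Q vs D) = 3
u_2(R vs D) = 0
u_2(S vs D) = 4
max payoff 4 at {S}

P2 best: {S}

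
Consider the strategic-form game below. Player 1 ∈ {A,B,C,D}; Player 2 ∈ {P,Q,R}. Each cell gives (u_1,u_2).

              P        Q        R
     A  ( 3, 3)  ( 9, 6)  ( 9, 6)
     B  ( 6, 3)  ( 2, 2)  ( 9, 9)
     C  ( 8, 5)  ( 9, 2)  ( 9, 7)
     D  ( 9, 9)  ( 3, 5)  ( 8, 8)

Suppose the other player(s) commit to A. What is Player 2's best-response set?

u_2(P vs A) = 3
u_2(Q vs A) = 6
u_2(R vs A) = 6
max payoff 6 at {Q,R}

BR_2 = {Q,R}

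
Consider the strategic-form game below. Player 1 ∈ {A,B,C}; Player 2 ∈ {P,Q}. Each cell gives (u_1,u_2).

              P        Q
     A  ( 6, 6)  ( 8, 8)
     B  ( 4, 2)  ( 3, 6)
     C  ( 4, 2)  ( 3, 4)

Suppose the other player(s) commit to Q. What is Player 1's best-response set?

P1 best: {A}

u_1(A vs Q) = 8
u_1(B vs Q) = 3
u_1(C vs Q) = 3
max payoff 8 at {A}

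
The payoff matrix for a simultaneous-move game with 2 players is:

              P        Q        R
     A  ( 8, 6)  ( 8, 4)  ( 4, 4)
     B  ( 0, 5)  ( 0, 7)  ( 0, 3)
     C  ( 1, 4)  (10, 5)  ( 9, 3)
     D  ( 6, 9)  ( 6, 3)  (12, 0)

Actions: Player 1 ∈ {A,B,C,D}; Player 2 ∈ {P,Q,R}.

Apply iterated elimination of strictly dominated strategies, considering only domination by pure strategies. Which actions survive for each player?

P1 drop B (A beats it: P:8>0 Q:8>0 R:4>0)
P2 drop R (P beats it: A:6>4 C:4>3 D:9>0)
P1 drop D (A beats it: P:8>6 Q:8>6)
P1→{A,C} P2→{P,Q}

IESDS → P1:{A,C} P2:{P,Q}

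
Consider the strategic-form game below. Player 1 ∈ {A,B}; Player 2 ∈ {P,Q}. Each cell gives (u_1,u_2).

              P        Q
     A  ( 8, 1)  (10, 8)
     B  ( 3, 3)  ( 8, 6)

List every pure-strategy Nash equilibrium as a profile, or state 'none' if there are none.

Nash profiles: (A,Q)

(A,P): not NE [P2→Q gives 8>1]
(A,Q): NE
(B,P): not NE [P1→A gives 8>3; P2→Q gives 6>3]
(B,Q): not NE [P1→A gives 10>8]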